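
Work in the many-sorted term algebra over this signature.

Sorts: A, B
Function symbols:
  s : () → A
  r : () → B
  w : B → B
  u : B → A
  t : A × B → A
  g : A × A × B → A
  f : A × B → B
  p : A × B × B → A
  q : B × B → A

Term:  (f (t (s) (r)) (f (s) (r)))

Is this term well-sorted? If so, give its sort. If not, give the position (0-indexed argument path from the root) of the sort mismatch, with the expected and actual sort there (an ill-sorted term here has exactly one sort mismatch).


well-sorted; sort = B

    (s) : A
    (r) : B
  (t (s) (r)) : A
    (s) : A
    (r) : B
  (f (s) (r)) : B
(f (t (s) (r)) (f (s) (r))) : B


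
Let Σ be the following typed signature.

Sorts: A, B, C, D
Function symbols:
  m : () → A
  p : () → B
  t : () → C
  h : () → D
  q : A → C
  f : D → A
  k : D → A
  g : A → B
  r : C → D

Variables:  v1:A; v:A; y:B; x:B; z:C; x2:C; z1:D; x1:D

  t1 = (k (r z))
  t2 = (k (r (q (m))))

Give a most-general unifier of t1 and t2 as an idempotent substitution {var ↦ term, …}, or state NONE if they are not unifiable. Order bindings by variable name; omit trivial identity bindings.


{z ↦ (q (m))}


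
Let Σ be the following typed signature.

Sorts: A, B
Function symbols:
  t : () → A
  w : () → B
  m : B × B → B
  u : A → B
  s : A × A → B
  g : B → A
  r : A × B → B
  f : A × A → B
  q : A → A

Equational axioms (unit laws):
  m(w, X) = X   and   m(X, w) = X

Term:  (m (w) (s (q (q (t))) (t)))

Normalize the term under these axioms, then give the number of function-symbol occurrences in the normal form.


1. (m (w) (s (q (q (t))) (t)))  →  (s (q (q (t))) (t))
normal form: (s (q (q (t))) (t))

size = 5


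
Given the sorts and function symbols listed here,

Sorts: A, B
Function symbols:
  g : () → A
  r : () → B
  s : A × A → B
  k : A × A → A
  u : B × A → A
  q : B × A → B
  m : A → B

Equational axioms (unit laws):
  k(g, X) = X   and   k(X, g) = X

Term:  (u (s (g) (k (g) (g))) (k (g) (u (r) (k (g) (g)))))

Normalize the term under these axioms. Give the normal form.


1. (u (s (g) (k (g) (g))) (k (g) (u (r) (k (g) (g)))))  →  (u (s (g) (g)) (k (g) (u (r) (k (g) (g)))))
2. (u (s (g) (g)) (k (g) (u (r) (k (g) (g)))))  →  (u (s (g) (g)) (u (r) (k (g) (g))))
3. (u (s (g) (g)) (u (r) (k (g) (g))))  →  (u (s (g) (g)) (u (r) (g)))

normal form = (u (s (g) (g)) (u (r) (g)))


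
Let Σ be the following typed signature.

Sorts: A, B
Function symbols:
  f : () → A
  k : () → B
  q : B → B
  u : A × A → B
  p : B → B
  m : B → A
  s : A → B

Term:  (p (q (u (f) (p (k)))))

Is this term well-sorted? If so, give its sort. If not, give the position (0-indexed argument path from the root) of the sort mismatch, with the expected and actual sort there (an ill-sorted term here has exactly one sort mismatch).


      (f) : A
        (k) : B
      (p (k)) : B
    (u (f) (p (k))) : ✗ arg 1 at [0, 0, 1] has sort B, expected A

ill-sorted at position [0, 0, 1]: expected A, got B


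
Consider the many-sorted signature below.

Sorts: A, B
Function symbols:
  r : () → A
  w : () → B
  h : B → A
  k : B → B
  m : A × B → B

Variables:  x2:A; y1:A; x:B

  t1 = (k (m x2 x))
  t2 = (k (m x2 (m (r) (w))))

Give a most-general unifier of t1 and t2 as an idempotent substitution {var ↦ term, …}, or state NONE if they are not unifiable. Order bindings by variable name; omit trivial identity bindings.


{x ↦ (m (r) (w))}


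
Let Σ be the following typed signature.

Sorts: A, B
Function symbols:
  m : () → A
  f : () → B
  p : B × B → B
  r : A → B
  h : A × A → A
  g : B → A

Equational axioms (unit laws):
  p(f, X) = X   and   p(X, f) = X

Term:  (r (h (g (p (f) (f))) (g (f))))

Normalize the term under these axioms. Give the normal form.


normal form = (r (h (g (f)) (g (f))))

1. (r (h (g (p (f) (f))) (g (f))))  →  (r (h (g (f)) (g (f))))


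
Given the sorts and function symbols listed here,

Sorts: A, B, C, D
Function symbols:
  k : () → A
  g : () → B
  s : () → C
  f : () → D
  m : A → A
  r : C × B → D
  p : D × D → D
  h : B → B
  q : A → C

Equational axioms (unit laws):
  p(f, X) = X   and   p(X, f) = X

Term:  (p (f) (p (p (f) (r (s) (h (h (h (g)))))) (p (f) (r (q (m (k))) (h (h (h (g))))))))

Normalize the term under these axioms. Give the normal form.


1. (p (f) (p (p (f) (r (s) (h (h (h (g)))))) (p (f) (r (q (m (k))) (h (h (h (g))))))))  →  (p (p (f) (r (s) (h (h (h (g)))))) (p (f) (r (q (m (k))) (h (h (h (g)))))))
2. (p (p (f) (r (s) (h (h (h (g)))))) (p (f) (r (q (m (k))) (h (h (h (g)))))))  →  (p (r (s) (h (h (h (g))))) (p (f) (r (q (m (k))) (h (h (h (g)))))))
3. (p (r (s) (h (h (h (g))))) (p (f) (r (q (m (k))) (h (h (h (g)))))))  →  (p (r (s) (h (h (h (g))))) (r (q (m (k))) (h (h (h (g))))))

normal form = (p (r (s) (h (h (h (g))))) (r (q (m (k))) (h (h (h (g))))))


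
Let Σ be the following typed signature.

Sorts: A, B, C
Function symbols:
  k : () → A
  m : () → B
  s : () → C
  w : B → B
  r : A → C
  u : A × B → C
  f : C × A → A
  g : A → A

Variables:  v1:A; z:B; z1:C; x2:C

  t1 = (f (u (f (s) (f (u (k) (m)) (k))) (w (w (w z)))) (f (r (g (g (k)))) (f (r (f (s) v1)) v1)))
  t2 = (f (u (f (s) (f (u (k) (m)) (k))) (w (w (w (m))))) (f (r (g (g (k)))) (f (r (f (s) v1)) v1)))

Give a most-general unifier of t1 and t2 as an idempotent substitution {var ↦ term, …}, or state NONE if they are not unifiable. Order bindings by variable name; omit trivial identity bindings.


{z ↦ (m)}


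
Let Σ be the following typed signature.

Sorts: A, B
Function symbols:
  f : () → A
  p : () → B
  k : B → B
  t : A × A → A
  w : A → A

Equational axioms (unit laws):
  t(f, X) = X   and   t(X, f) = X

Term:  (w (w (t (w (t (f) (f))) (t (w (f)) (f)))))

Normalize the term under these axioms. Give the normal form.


1. (w (w (t (w (t (f) (f))) (t (w (f)) (f)))))  →  (w (w (t (w (f)) (t (w (f)) (f)))))
2. (w (w (t (w (f)) (t (w (f)) (f)))))  →  (w (w (t (w (f)) (w (f)))))

normal form = (w (w (t (w (f)) (w (f)))))


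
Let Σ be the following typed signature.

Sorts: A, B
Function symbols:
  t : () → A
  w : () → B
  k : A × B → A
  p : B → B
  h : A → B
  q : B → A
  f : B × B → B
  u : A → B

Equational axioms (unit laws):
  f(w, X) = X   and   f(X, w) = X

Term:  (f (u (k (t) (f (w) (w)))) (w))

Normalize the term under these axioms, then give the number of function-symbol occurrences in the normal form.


1. (f (u (k (t) (f (w) (w)))) (w))  →  (u (k (t) (f (w) (w))))
2. (u (k (t) (f (w) (w))))  →  (u (k (t) (w)))
normal form: (u (k (t) (w)))

size = 4


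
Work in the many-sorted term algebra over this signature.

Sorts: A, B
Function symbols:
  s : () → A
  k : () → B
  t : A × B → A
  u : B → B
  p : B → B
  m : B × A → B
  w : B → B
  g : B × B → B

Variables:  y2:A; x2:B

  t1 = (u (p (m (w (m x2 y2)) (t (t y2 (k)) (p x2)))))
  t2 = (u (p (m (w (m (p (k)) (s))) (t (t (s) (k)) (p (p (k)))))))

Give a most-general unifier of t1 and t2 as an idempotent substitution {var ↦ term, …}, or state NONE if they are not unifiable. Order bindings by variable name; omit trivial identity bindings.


{x2 ↦ (p (k)), y2 ↦ (s)}


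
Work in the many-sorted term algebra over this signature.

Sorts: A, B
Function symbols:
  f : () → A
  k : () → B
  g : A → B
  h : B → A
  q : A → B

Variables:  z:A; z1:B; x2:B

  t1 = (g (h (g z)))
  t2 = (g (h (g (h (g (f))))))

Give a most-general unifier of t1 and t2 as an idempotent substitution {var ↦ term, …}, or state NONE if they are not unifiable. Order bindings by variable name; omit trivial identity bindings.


{z ↦ (h (g (f)))}


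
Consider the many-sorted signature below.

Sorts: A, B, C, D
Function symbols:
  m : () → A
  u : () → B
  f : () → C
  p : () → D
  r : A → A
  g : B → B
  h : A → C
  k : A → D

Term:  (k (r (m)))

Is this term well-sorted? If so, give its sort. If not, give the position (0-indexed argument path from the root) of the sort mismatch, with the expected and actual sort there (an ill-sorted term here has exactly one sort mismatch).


    (m) : A
  (r (m)) : A
(k (r (m))) : D

well-sorted; sort = D


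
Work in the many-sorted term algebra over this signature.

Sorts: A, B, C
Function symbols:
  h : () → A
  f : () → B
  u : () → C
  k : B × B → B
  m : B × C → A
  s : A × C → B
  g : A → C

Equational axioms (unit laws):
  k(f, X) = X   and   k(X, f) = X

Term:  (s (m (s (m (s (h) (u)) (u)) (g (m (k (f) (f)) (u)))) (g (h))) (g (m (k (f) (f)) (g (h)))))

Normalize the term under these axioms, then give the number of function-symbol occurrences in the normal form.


1. (s (m (s (m (s (h) (u)) (u)) (g (m (k (f) (f)) (u)))) (g (h))) (g (m (k (f) (f)) (g (h)))))  →  (s (m (s (m (s (h) (u)) (u)) (g (m (f) (u)))) (g (h))) (g (m (k (f) (f)) (g (h)))))
2. (s (m (s (m (s (h) (u)) (u)) (g (m (f) (u)))) (g (h))) (g (m (k (f) (f)) (g (h)))))  →  (s (m (s (m (s (h) (u)) (u)) (g (m (f) (u)))) (g (h))) (g (m (f) (g (h)))))
normal form: (s (m (s (m (s (h) (u)) (u)) (g (m (f) (u)))) (g (h))) (g (m (f) (g (h)))))

size = 19


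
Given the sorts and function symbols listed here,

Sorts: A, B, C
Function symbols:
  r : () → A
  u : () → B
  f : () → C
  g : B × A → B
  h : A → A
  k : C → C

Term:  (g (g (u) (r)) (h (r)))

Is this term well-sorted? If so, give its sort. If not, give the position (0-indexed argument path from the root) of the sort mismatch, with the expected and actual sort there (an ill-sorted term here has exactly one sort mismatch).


    (u) : B
    (r) : A
  (g (u) (r)) : B
    (r) : A
  (h (r)) : A
(g (g (u) (r)) (h (r))) : B

well-sorted; sort = B


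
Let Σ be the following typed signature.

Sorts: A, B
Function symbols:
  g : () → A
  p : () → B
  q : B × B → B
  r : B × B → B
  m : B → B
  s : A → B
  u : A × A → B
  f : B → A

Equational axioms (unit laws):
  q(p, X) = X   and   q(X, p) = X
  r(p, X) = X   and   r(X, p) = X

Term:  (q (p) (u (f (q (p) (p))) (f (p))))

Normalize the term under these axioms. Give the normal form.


1. (q (p) (u (f (q (p) (p))) (f (p))))  →  (u (f (q (p) (p))) (f (p)))
2. (u (f (q (p) (p))) (f (p)))  →  (u (f (p)) (f (p)))

normal form = (u (f (p)) (f (p)))


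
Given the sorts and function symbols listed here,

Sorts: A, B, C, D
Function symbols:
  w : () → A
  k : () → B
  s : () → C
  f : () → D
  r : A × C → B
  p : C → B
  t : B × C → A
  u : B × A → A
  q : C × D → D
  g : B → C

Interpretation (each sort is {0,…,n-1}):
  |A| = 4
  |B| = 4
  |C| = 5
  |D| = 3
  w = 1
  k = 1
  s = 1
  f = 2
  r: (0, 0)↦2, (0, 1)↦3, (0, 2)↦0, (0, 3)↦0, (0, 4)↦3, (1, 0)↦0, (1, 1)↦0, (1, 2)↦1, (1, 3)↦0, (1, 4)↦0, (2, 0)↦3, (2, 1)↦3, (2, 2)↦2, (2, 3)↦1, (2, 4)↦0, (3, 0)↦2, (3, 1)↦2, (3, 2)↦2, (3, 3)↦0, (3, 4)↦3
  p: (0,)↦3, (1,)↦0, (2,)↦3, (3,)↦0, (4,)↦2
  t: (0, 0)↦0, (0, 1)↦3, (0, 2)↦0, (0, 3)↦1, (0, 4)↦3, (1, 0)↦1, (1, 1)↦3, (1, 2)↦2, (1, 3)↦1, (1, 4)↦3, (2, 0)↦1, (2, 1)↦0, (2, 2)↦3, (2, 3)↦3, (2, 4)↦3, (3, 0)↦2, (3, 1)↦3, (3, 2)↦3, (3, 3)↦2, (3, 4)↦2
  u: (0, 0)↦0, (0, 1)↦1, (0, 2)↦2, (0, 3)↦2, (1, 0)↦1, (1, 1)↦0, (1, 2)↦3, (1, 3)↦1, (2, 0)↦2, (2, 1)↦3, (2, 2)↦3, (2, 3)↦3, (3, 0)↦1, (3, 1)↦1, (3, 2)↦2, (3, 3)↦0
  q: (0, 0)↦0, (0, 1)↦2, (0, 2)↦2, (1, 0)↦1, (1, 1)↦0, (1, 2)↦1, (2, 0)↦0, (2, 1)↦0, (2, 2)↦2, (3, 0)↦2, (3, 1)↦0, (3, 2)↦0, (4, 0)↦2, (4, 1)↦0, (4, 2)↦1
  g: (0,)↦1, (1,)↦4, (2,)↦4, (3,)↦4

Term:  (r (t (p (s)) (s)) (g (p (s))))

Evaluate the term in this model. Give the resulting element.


  s = 1
  (p (s)) = p(1,) = 0
  s = 1
  (t (p (s)) (s)) = t(0, 1) = 3
  s = 1
  (p (s)) = p(1,) = 0
  (g (p (s))) = g(0,) = 1
  (r (t (p (s)) (s)) (g (p (s)))) = r(3, 1) = 2

value = 2


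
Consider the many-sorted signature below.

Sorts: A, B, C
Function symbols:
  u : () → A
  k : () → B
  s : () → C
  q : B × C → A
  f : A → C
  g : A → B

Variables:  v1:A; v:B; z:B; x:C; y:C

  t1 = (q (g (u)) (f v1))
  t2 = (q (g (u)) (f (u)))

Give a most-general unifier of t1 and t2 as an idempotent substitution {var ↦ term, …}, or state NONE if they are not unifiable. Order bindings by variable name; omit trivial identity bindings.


{v1 ↦ (u)}


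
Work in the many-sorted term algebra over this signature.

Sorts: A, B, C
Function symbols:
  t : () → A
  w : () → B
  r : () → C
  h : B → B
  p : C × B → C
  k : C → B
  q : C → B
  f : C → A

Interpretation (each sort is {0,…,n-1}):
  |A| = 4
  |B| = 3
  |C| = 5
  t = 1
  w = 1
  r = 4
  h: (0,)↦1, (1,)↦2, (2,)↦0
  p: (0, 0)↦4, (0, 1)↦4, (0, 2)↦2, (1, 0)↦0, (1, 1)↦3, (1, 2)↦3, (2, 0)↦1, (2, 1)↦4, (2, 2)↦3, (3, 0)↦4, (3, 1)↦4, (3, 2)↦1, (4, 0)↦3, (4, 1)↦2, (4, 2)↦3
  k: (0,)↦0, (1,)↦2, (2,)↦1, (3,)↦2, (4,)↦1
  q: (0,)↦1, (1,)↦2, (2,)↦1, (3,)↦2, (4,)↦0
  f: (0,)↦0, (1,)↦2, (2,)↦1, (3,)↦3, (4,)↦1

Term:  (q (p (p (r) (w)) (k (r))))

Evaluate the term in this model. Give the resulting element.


value = 0

  r = 4
  w = 1
  (p (r) (w)) = p(4, 1) = 2
  r = 4
  (k (r)) = k(4,) = 1
  (p (p (r) (w)) (k (r))) = p(2, 1) = 4
  (q (p (p (r) (w)) (k (r)))) = q(4,) = 0


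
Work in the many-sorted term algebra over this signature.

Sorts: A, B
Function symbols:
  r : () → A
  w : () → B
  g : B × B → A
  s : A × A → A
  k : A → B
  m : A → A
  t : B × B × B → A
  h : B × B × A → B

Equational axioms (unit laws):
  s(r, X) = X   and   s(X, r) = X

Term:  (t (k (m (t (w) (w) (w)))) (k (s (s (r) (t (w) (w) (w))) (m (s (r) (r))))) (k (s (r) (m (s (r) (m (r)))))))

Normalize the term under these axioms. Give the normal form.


normal form = (t (k (m (t (w) (w) (w)))) (k (s (t (w) (w) (w)) (m (r)))) (k (m (m (r)))))

1. (t (k (m (t (w) (w) (w)))) (k (s (s (r) (t (w) (w) (w))) (m (s (r) (r))))) (k (s (r) (m (s (r) (m (r)))))))  →  (t (k (m (t (w) (w) (w)))) (k (s (t (w) (w) (w)) (m (s (r) (r))))) (k (s (r) (m (s (r) (m (r)))))))
2. (t (k (m (t (w) (w) (w)))) (k (s (t (w) (w) (w)) (m (s (r) (r))))) (k (s (r) (m (s (r) (m (r)))))))  →  (t (k (m (t (w) (w) (w)))) (k (s (t (w) (w) (w)) (m (r)))) (k (s (r) (m (s (r) (m (r)))))))
3. (t (k (m (t (w) (w) (w)))) (k (s (t (w) (w) (w)) (m (r)))) (k (s (r) (m (s (r) (m (r)))))))  →  (t (k (m (t (w) (w) (w)))) (k (s (t (w) (w) (w)) (m (r)))) (k (m (s (r) (m (r))))))
4. (t (k (m (t (w) (w) (w)))) (k (s (t (w) (w) (w)) (m (r)))) (k (m (s (r) (m (r))))))  →  (t (k (m (t (w) (w) (w)))) (k (s (t (w) (w) (w)) (m (r)))) (k (m (m (r)))))


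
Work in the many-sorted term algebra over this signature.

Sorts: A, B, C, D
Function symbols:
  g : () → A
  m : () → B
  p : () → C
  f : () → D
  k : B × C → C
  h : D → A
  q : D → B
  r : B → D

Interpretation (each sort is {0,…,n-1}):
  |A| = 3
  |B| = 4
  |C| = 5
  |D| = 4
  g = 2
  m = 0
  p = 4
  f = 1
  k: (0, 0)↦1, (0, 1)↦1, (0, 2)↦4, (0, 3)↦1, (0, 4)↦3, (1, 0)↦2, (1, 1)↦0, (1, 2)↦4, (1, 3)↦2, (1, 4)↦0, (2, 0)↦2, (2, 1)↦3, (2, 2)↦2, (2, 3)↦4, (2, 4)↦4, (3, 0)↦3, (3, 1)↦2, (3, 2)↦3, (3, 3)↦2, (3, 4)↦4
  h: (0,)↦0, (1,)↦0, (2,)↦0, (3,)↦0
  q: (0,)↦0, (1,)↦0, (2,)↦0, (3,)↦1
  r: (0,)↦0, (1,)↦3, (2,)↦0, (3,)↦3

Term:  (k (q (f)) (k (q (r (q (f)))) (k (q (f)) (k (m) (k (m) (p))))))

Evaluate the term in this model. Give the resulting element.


  f = 1
  (q (f)) = q(1,) = 0
  f = 1
  (q (f)) = q(1,) = 0
  (r (q (f))) = r(0,) = 0
  (q (r (q (f)))) = q(0,) = 0
  f = 1
  (q (f)) = q(1,) = 0
  m = 0
  m = 0
  p = 4
  (k (m) (p)) = k(0, 4) = 3
  (k (m) (k (m) (p))) = k(0, 3) = 1
  (k (q (f)) (k (m) (k (m) (p)))) = k(0, 1) = 1
  (k (q (r (q (f)))) (k (q (f)) (k (m) (k (m) (p))))) = k(0, 1) = 1
  (k (q (f)) (k (q (r (q (f)))) (k (q (f)) (k (m) (k (m) (p)))))) = k(0, 1) = 1

value = 1


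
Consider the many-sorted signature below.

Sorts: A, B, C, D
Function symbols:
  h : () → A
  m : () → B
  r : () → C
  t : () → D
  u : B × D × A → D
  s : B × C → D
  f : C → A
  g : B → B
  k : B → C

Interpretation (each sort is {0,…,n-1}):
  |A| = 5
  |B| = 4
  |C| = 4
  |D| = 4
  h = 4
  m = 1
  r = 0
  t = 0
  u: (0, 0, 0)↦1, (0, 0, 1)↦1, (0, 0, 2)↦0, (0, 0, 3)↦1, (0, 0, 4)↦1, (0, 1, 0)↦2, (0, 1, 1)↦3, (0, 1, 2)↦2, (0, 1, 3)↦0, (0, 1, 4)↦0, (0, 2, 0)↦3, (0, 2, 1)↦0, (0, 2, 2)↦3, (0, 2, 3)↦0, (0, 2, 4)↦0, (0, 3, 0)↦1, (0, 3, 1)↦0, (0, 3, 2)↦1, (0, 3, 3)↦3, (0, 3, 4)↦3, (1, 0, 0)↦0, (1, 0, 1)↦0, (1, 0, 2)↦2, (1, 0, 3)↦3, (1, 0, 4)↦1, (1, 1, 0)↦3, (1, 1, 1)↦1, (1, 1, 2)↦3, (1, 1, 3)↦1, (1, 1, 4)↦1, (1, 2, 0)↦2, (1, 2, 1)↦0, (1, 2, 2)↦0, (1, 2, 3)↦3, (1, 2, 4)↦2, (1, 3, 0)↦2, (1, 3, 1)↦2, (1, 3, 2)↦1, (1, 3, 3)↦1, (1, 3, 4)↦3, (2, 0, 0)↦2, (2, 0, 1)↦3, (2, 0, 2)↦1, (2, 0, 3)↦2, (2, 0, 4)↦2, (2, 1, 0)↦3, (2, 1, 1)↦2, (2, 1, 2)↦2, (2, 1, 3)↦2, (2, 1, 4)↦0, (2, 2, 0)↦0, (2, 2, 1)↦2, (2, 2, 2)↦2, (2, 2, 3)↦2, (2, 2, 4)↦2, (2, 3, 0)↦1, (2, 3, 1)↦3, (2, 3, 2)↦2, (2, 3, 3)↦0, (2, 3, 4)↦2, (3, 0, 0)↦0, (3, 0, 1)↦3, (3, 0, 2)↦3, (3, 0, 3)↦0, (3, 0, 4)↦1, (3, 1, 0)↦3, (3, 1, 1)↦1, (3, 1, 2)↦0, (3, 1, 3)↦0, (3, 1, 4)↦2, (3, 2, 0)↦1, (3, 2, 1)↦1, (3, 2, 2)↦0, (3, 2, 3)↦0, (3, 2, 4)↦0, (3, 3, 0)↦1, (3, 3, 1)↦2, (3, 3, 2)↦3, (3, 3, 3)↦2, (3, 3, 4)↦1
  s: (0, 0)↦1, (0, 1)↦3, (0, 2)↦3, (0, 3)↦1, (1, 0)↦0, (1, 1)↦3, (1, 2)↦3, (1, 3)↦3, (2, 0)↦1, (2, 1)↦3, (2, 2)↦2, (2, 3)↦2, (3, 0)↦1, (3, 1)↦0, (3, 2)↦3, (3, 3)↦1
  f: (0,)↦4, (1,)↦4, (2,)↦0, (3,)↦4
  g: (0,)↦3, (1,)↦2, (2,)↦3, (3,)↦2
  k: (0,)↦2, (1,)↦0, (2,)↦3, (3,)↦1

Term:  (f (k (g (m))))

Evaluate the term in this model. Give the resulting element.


value = 4

  m = 1
  (g (m)) = g(1,) = 2
  (k (g (m))) = k(2,) = 3
  (f (k (g (m)))) = f(3,) = 4


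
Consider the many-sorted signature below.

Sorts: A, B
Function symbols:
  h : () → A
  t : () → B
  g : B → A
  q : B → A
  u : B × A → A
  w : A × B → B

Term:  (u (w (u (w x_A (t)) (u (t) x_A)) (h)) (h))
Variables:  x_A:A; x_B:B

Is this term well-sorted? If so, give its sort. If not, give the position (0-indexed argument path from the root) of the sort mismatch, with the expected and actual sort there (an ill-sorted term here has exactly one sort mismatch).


ill-sorted at position [0, 1]: expected B, got A

        x_A : A
        (t) : B
      (w x_A (t)) : B
        (t) : B
        x_A : A
      (u (t) x_A) : A
    (u (w x_A (t)) (u (t) x_A)) : A
    (h) : A
  (w (u (w x_A (t)) (u (t) x_A)) (h)) : ✗ arg 1 at [0, 1] has sort A, expected B
  (h) : A


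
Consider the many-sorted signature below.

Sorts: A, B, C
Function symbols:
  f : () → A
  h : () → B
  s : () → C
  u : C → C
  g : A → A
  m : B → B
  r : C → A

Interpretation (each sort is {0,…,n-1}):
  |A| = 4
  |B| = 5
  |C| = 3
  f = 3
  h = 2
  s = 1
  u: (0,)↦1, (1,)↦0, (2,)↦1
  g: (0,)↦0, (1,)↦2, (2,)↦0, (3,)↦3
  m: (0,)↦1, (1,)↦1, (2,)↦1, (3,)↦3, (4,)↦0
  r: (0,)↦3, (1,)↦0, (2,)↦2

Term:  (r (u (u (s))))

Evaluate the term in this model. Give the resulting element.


value = 0

  s = 1
  (u (s)) = u(1,) = 0
  (u (u (s))) = u(0,) = 1
  (r (u (u (s)))) = r(1,) = 0


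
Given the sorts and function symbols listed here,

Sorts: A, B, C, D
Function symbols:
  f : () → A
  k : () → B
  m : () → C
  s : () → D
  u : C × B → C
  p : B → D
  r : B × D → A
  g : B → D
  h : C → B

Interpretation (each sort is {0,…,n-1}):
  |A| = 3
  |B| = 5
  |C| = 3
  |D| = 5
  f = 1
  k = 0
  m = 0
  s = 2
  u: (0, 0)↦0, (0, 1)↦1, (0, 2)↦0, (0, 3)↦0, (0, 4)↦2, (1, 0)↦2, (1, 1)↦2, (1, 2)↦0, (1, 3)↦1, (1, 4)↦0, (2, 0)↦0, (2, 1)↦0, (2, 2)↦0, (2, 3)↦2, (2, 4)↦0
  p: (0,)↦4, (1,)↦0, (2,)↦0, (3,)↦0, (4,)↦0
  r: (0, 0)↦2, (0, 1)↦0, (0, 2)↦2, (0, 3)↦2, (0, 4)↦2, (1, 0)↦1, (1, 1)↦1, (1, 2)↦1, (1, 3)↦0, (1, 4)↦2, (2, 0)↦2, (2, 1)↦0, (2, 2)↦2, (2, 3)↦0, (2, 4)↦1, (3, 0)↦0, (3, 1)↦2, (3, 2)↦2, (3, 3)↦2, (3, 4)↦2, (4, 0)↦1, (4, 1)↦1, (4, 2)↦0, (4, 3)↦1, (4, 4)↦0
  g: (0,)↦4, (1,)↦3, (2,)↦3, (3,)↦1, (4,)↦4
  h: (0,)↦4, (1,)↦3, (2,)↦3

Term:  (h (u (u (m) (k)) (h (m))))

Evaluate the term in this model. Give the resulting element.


value = 3

  m = 0
  k = 0
  (u (m) (k)) = u(0, 0) = 0
  m = 0
  (h (m)) = h(0,) = 4
  (u (u (m) (k)) (h (m))) = u(0, 4) = 2
  (h (u (u (m) (k)) (h (m)))) = h(2,) = 3


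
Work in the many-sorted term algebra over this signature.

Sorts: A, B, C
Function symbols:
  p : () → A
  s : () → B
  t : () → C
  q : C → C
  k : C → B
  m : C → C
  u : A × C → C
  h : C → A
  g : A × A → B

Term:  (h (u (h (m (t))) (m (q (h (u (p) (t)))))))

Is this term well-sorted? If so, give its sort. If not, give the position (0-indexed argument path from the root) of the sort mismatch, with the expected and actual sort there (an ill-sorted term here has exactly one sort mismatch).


        (t) : C
      (m (t)) : C
    (h (m (t))) : A
            (p) : A
            (t) : C
          (u (p) (t)) : C
        (h (u (p) (t))) : A
      (q (h (u (p) (t)))) : ✗ arg 0 at [0, 1, 0, 0] has sort A, expected C

ill-sorted at position [0, 1, 0, 0]: expected C, got A


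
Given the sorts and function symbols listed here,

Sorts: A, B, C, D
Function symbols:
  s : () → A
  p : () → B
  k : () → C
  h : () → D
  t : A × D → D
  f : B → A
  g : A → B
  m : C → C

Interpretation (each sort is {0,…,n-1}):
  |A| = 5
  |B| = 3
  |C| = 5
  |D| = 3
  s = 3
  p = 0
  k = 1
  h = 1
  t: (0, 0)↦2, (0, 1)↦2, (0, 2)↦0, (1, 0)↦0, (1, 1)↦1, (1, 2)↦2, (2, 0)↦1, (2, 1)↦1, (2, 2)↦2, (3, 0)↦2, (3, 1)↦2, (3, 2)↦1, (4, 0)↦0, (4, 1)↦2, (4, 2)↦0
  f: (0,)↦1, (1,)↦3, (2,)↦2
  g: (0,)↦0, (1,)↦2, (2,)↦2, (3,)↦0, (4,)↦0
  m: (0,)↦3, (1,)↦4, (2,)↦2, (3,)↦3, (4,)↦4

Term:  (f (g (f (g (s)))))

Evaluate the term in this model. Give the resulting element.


value = 2

  s = 3
  (g (s)) = g(3,) = 0
  (f (g (s))) = f(0,) = 1
  (g (f (g (s)))) = g(1,) = 2
  (f (g (f (g (s))))) = f(2,) = 2


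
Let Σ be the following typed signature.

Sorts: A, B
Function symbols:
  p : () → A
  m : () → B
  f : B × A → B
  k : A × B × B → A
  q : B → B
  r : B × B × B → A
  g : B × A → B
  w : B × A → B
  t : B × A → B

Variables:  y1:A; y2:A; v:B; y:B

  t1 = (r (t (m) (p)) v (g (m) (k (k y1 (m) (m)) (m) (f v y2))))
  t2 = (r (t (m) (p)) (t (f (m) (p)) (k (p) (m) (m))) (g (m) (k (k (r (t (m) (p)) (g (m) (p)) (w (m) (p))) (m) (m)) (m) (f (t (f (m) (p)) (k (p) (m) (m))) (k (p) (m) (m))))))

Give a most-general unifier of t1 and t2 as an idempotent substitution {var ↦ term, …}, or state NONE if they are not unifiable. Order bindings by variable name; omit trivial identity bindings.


{v ↦ (t (f (m) (p)) (k (p) (m) (m))), y1 ↦ (r (t (m) (p)) (g (m) (p)) (w (m) (p))), y2 ↦ (k (p) (m) (m))}


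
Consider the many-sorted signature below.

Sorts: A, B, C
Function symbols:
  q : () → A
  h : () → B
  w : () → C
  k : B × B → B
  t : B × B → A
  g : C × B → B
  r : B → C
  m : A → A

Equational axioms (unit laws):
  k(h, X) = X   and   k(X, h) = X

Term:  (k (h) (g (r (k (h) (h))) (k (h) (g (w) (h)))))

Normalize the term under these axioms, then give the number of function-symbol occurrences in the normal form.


1. (k (h) (g (r (k (h) (h))) (k (h) (g (w) (h)))))  →  (g (r (k (h) (h))) (k (h) (g (w) (h))))
2. (g (r (k (h) (h))) (k (h) (g (w) (h))))  →  (g (r (h)) (k (h) (g (w) (h))))
3. (g (r (h)) (k (h) (g (w) (h))))  →  (g (r (h)) (g (w) (h)))
normal form: (g (r (h)) (g (w) (h)))

size = 6


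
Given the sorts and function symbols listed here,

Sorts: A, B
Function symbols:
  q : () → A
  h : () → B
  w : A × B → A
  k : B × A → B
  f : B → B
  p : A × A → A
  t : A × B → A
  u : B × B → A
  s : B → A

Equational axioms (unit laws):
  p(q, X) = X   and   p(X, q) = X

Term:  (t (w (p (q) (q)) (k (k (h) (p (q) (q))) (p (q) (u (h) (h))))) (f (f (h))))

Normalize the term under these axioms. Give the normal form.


1. (t (w (p (q) (q)) (k (k (h) (p (q) (q))) (p (q) (u (h) (h))))) (f (f (h))))  →  (t (w (q) (k (k (h) (p (q) (q))) (p (q) (u (h) (h))))) (f (f (h))))
2. (t (w (q) (k (k (h) (p (q) (q))) (p (q) (u (h) (h))))) (f (f (h))))  →  (t (w (q) (k (k (h) (q)) (p (q) (u (h) (h))))) (f (f (h))))
3. (t (w (q) (k (k (h) (q)) (p (q) (u (h) (h))))) (f (f (h))))  →  (t (w (q) (k (k (h) (q)) (u (h) (h)))) (f (f (h))))

normal form = (t (w (q) (k (k (h) (q)) (u (h) (h)))) (f (f (h))))


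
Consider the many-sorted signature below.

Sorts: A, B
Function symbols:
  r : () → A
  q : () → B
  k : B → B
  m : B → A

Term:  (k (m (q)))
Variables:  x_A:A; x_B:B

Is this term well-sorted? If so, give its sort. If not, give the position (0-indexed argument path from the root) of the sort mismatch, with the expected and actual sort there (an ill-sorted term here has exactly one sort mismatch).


ill-sorted at position [0]: expected B, got A

    (q) : B
  (m (q)) : A
(k (m (q))) : ✗ arg 0 at [0] has sort A, expected B


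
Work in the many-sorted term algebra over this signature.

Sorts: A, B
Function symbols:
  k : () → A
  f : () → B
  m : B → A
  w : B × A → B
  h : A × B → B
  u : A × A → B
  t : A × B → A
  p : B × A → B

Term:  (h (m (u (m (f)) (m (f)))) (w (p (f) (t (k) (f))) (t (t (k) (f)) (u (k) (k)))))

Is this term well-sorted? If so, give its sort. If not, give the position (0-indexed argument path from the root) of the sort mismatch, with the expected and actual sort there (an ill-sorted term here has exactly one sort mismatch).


well-sorted; sort = B

        (f) : B
      (m (f)) : A
        (f) : B
      (m (f)) : A
    (u (m (f)) (m (f))) : B
  (m (u (m (f)) (m (f)))) : A
      (f) : B
        (k) : A
        (f) : B
      (t (k) (f)) : A
    (p (f) (t (k) (f))) : B
        (k) : A
        (f) : B
      (t (k) (f)) : A
        (k) : A
        (k) : A
      (u (k) (k)) : B
    (t (t (k) (f)) (u (k) (k))) : A
  (w (p (f) (t (k) (f))) (t (t (k) (f)) (u (k) (k)))) : B
(h (m (u (m (f)) (m (f)))) (w (p (f) (t (k) (f))) (t (t (k) (f)) (u (k) (k))))) : B


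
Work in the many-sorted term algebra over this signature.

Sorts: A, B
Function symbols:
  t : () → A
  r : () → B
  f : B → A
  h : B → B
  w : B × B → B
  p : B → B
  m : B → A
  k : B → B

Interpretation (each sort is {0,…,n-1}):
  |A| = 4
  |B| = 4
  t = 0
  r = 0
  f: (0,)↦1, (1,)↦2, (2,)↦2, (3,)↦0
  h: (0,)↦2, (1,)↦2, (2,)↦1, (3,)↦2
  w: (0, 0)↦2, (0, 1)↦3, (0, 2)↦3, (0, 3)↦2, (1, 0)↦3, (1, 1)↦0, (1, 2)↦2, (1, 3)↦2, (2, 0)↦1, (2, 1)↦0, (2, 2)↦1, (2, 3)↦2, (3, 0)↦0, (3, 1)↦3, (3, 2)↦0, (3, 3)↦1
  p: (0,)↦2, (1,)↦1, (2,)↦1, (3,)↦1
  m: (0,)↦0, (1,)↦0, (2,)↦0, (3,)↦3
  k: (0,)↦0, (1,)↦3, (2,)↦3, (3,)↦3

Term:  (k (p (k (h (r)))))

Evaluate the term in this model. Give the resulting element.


  r = 0
  (h (r)) = h(0,) = 2
  (k (h (r))) = k(2,) = 3
  (p (k (h (r)))) = p(3,) = 1
  (k (p (k (h (r))))) = k(1,) = 3

value = 3


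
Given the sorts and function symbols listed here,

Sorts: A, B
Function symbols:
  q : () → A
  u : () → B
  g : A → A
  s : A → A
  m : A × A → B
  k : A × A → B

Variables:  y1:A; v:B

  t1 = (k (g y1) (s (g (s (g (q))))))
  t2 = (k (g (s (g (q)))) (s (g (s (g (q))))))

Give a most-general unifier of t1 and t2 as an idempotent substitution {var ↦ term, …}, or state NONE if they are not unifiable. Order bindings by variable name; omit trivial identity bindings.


{y1 ↦ (s (g (q)))}


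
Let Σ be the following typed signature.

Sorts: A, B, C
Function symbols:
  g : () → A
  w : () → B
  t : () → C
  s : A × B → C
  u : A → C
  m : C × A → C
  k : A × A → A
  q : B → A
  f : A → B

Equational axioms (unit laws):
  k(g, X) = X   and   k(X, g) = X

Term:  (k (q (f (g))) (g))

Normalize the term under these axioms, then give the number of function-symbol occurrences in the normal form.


1. (k (q (f (g))) (g))  →  (q (f (g)))
normal form: (q (f (g)))

size = 3


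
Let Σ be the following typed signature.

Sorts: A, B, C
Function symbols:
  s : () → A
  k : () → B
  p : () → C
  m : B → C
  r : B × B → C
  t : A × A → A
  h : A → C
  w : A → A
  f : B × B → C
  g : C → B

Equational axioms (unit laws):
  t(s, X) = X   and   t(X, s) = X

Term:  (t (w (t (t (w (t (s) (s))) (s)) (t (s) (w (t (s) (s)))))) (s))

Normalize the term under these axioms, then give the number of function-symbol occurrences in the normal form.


size = 6

1. (t (w (t (t (w (t (s) (s))) (s)) (t (s) (w (t (s) (s)))))) (s))  →  (w (t (t (w (t (s) (s))) (s)) (t (s) (w (t (s) (s))))))
2. (w (t (t (w (t (s) (s))) (s)) (t (s) (w (t (s) (s))))))  →  (w (t (w (t (s) (s))) (t (s) (w (t (s) (s))))))
3. (w (t (w (t (s) (s))) (t (s) (w (t (s) (s))))))  →  (w (t (w (s)) (t (s) (w (t (s) (s))))))
4. (w (t (w (s)) (t (s) (w (t (s) (s))))))  →  (w (t (w (s)) (w (t (s) (s)))))
5. (w (t (w (s)) (w (t (s) (s)))))  →  (w (t (w (s)) (w (s))))
normal form: (w (t (w (s)) (w (s))))


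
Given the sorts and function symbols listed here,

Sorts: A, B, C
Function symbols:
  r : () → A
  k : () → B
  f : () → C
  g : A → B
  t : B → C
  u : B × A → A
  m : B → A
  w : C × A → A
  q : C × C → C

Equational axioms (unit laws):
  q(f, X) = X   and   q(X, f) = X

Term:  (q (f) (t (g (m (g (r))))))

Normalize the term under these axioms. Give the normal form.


normal form = (t (g (m (g (r)))))

1. (q (f) (t (g (m (g (r))))))  →  (t (g (m (g (r)))))


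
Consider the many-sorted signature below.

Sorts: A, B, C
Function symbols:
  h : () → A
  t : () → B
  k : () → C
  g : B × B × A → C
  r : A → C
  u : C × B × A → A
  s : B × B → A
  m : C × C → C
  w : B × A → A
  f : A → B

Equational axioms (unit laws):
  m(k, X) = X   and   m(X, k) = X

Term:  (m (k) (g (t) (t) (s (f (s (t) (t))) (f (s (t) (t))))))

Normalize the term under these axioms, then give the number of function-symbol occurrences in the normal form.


1. (m (k) (g (t) (t) (s (f (s (t) (t))) (f (s (t) (t))))))  →  (g (t) (t) (s (f (s (t) (t))) (f (s (t) (t)))))
normal form: (g (t) (t) (s (f (s (t) (t))) (f (s (t) (t)))))

size = 12


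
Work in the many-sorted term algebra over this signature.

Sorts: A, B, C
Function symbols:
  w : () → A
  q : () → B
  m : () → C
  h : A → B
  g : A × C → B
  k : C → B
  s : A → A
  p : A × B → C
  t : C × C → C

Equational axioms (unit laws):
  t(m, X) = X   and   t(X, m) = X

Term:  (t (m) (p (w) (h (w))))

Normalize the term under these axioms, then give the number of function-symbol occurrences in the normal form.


size = 4

1. (t (m) (p (w) (h (w))))  →  (p (w) (h (w)))
normal form: (p (w) (h (w)))


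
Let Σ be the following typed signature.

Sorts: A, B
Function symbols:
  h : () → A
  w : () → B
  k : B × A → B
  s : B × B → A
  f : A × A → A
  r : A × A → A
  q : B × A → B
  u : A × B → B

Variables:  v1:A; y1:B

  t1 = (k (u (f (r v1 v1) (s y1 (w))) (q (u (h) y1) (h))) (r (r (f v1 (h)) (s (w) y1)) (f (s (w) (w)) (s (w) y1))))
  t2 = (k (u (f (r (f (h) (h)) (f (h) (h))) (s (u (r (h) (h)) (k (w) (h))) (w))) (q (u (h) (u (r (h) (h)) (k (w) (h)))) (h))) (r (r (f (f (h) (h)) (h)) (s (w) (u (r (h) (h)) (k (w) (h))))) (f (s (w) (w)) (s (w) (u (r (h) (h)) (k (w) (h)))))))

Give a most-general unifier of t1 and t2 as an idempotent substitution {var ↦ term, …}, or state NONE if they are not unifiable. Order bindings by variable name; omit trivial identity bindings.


{v1 ↦ (f (h) (h)), y1 ↦ (u (r (h) (h)) (k (w) (h)))}


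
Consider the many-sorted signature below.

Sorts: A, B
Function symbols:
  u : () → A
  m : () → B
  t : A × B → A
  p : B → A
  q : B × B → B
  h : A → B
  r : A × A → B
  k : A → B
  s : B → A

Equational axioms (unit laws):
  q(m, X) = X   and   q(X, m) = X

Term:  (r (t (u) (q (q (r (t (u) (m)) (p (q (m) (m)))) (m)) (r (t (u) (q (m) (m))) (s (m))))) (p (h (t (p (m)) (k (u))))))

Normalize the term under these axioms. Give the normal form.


1. (r (t (u) (q (q (r (t (u) (m)) (p (q (m) (m)))) (m)) (r (t (u) (q (m) (m))) (s (m))))) (p (h (t (p (m)) (k (u))))))  →  (r (t (u) (q (r (t (u) (m)) (p (q (m) (m)))) (r (t (u) (q (m) (m))) (s (m))))) (p (h (t (p (m)) (k (u))))))
2. (r (t (u) (q (r (t (u) (m)) (p (q (m) (m)))) (r (t (u) (q (m) (m))) (s (m))))) (p (h (t (p (m)) (k (u))))))  →  (r (t (u) (q (r (t (u) (m)) (p (m))) (r (t (u) (q (m) (m))) (s (m))))) (p (h (t (p (m)) (k (u))))))
3. (r (t (u) (q (r (t (u) (m)) (p (m))) (r (t (u) (q (m) (m))) (s (m))))) (p (h (t (p (m)) (k (u))))))  →  (r (t (u) (q (r (t (u) (m)) (p (m))) (r (t (u) (m)) (s (m))))) (p (h (t (p (m)) (k (u))))))

normal form = (r (t (u) (q (r (t (u) (m)) (p (m))) (r (t (u) (m)) (s (m))))) (p (h (t (p (m)) (k (u))))))


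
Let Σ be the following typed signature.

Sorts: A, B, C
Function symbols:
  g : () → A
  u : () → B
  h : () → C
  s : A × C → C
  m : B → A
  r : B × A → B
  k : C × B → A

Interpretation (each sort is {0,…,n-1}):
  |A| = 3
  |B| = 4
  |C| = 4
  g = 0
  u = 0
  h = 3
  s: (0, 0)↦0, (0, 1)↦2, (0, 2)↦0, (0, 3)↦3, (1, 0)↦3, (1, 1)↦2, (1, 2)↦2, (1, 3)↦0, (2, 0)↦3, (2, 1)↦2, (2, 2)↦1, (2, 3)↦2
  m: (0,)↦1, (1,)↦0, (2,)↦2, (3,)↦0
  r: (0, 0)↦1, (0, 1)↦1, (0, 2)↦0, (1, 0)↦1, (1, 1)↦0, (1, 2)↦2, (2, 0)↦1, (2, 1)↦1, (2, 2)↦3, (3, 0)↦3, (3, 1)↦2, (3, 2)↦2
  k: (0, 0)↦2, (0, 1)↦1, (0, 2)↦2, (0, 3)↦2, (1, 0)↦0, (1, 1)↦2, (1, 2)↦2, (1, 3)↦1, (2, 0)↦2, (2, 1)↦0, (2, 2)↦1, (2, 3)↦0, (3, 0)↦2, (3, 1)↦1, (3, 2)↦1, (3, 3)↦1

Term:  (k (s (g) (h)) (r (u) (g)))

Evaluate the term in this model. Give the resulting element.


value = 1

  g = 0
  h = 3
  (s (g) (h)) = s(0, 3) = 3
  u = 0
  g = 0
  (r (u) (g)) = r(0, 0) = 1
  (k (s (g) (h)) (r (u) (g))) = k(3, 1) = 1


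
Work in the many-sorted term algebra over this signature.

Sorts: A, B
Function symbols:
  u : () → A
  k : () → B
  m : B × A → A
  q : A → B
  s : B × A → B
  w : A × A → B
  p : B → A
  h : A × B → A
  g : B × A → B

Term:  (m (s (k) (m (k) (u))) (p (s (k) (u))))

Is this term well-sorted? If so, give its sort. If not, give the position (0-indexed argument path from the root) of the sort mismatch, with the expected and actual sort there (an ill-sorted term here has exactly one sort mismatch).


    (k) : B
      (k) : B
      (u) : A
    (m (k) (u)) : A
  (s (k) (m (k) (u))) : B
      (k) : B
      (u) : A
    (s (k) (u)) : B
  (p (s (k) (u))) : A
(m (s (k) (m (k) (u))) (p (s (k) (u)))) : A

well-sorted; sort = A


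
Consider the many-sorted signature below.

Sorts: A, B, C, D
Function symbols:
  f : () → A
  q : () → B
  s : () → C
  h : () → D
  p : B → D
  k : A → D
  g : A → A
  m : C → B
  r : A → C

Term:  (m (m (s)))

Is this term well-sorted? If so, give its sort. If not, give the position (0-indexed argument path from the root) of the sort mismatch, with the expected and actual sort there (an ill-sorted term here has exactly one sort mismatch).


ill-sorted at position [0]: expected C, got B

    (s) : C
  (m (s)) : B
(m (m (s))) : ✗ arg 0 at [0] has sort B, expected C


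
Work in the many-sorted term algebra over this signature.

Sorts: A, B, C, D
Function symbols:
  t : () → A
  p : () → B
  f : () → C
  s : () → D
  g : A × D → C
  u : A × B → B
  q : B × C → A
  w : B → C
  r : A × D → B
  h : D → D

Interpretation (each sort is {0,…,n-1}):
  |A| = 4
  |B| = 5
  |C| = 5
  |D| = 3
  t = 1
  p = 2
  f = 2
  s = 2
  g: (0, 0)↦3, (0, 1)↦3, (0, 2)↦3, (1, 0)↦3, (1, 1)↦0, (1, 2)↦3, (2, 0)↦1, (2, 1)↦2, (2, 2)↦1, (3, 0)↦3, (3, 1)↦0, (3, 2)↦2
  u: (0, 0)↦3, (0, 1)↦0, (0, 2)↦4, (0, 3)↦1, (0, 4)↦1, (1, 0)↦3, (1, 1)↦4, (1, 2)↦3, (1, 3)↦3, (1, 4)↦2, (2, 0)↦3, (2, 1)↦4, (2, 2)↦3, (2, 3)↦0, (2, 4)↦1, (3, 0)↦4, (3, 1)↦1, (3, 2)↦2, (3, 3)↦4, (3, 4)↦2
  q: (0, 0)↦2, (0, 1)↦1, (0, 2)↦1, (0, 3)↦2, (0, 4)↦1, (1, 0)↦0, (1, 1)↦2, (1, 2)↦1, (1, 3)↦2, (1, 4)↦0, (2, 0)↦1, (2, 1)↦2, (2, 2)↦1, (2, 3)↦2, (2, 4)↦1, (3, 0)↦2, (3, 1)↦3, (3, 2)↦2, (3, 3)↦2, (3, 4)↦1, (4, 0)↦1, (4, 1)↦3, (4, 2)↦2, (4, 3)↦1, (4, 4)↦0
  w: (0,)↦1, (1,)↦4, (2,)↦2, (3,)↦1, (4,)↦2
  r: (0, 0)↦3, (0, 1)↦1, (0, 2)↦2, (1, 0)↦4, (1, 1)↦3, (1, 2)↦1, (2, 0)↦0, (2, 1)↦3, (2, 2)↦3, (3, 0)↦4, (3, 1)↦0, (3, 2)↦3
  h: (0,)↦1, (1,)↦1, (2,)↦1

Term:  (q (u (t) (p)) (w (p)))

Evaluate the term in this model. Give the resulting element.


value = 2

  t = 1
  p = 2
  (u (t) (p)) = u(1, 2) = 3
  p = 2
  (w (p)) = w(2,) = 2
  (q (u (t) (p)) (w (p))) = q(3, 2) = 2


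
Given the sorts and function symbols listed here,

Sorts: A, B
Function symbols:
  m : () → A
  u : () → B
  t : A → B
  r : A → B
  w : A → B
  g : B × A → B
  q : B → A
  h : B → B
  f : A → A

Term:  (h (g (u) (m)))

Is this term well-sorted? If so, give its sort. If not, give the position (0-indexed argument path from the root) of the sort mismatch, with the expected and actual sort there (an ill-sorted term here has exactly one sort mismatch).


    (u) : B
    (m) : A
  (g (u) (m)) : B
(h (g (u) (m))) : B

well-sorted; sort = B


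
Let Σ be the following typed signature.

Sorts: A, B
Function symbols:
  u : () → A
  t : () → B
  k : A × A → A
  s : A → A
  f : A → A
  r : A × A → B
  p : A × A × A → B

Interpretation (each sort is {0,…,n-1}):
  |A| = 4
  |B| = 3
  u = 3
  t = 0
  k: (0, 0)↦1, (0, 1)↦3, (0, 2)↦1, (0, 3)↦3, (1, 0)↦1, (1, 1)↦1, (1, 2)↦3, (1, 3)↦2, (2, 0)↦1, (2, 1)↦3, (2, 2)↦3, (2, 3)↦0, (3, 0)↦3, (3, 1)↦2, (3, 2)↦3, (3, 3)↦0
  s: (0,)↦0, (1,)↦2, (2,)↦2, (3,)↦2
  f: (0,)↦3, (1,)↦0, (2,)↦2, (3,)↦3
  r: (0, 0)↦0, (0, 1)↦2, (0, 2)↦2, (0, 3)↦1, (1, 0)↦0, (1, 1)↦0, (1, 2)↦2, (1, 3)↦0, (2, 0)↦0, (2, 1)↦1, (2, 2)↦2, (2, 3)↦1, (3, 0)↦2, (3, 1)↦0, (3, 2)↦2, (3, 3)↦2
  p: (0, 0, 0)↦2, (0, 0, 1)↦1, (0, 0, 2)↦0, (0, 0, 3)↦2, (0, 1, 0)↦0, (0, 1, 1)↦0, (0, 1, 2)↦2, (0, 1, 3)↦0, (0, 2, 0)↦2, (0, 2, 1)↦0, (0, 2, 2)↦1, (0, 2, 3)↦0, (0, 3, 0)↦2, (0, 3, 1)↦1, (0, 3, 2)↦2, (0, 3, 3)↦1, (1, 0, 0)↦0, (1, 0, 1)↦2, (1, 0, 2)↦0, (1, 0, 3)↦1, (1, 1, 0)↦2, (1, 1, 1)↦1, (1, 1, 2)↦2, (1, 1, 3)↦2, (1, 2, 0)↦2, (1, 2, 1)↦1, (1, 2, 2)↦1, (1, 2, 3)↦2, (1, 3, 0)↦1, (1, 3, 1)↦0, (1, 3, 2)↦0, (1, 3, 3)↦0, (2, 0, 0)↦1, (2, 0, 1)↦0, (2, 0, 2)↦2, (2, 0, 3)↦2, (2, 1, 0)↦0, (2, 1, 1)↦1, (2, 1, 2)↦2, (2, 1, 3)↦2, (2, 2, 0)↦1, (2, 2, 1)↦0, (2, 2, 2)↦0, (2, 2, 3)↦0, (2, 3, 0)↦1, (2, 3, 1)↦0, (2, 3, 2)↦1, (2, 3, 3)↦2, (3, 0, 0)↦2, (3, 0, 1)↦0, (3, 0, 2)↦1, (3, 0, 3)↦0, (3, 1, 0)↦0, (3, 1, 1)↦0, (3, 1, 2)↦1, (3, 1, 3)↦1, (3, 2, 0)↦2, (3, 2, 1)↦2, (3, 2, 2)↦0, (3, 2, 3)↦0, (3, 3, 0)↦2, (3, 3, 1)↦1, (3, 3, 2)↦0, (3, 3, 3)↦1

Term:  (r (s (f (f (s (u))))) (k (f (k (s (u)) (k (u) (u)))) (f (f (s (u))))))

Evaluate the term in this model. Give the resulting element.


  u = 3
  (s (u)) = s(3,) = 2
  (f (s (u))) = f(2,) = 2
  (f (f (s (u)))) = f(2,) = 2
  (s (f (f (s (u))))) = s(2,) = 2
  u = 3
  (s (u)) = s(3,) = 2
  u = 3
  u = 3
  (k (u) (u)) = k(3, 3) = 0
  (k (s (u)) (k (u) (u))) = k(2, 0) = 1
  (f (k (s (u)) (k (u) (u)))) = f(1,) = 0
  u = 3
  (s (u)) = s(3,) = 2
  (f (s (u))) = f(2,) = 2
  (f (f (s (u)))) = f(2,) = 2
  (k (f (k (s (u)) (k (u) (u)))) (f (f (s (u))))) = k(0, 2) = 1
  (r (s (f (f (s (u))))) (k (f (k (s (u)) (k (u) (u)))) (f (f (s (u)))))) = r(2, 1) = 1

value = 1
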